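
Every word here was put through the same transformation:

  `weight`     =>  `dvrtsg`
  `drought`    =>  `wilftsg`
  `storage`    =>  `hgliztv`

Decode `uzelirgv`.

Each pair mirrors across the alphabet (w↔d, e↔v, i↔r): positions sum to 25. Letters are reflected about the middle of the alphabet (position → 25−position): Atbash.
Reversing it on uzelirgv: u↔f, z↔a, e↔v, l↔o, i↔r, r↔i, g↔t, v↔e.

favorite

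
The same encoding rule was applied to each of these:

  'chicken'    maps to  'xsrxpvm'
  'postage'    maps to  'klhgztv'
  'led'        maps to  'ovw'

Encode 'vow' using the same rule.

eld

Each pair mirrors across the alphabet (c↔x, h↔s, i↔r): positions sum to 25. Each letter is replaced by its mirror in the alphabet: a↔z, b↔y, c↔x, and so on (the Atbash cipher).
On vow: v↔e, o↔l, w↔d.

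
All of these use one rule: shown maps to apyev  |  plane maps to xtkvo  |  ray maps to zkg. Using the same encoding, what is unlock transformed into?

Vowels shift forward by 10 and consonants shift forward by 8.
Applying it to unlock: u(vowel)+10=e, n(cons)+8=v, l(cons)+8=t, o(vowel)+10=y, c(cons)+8=k, k(cons)+8=s.

evtyks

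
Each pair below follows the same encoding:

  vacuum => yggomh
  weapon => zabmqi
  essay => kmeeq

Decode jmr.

The output letters match the input read backwards, each shifted +12: vacuum reversed is muucav. Read the word backwards and shift each letter +12.
Reversing it on jmr: shift back: j−12=x, m−12=a, r−12=f → xaf; then reverse → fax.

fax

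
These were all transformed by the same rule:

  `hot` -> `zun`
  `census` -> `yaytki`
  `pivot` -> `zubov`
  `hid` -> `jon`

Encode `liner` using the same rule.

xktor

The output letters match the input read backwards, each shifted +6: hot reversed is toh. The word is reversed, then every letter is shifted forward by 6.
Applying it to liner: reverse → renil; then shift: r+6=x, e+6=k, n+6=t, i+6=o, l+6=r.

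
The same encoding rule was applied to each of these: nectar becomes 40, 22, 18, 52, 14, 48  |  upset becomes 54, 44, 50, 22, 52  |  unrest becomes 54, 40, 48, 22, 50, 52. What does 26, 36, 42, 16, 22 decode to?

n(#14)→40 and e(#5)→22: differences scale by 2, so n = 2·pos + 12. The formula is n = 2×(alphabet index, a=1) + 12.
Reversing it on 26, 36, 42, 16, 22: 26→(26−12)÷2=7=g, 36→(36−12)÷2=12=l, 42→(42−12)÷2=15=o, 16→(16−12)÷2=2=b, 22→(22−12)÷2=5=e.

globe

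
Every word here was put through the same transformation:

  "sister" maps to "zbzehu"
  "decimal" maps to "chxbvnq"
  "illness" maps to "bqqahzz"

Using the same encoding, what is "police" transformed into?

Each letter's alphabet position (a=0..z=25) is mapped through 5·x+13 mod 26 — an affine cipher.
Applying it to police: p(15)→5·15+13≡10=k; o(14)→5·14+13≡5=f; l(11)→5·11+13≡16=q; i(8)→5·8+13≡1=b; c(2)→5·2+13≡23=x; e(4)→5·4+13≡7=h (all mod 26).

kfqbxh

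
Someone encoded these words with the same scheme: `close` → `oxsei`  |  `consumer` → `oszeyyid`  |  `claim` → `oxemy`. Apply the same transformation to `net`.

zif

The shift depends on letter class: consonant c→o is +12, but vowel o→s is +4. The rule splits by letter class: vowels +4, consonants +12.
For net: n(cons)+12=z, e(vowel)+4=i, t(cons)+12=f.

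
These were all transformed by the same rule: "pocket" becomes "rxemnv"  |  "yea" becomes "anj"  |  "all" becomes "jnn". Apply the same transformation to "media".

onfrj

Two shifts are in play — +9 for a/e/i/o/u, +2 for every other letter.
On media: m(cons)+2=o, e(vowel)+9=n, d(cons)+2=f, i(vowel)+9=r, a(vowel)+9=j.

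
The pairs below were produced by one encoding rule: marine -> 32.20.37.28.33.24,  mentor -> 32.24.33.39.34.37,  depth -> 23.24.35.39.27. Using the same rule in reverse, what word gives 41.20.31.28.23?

valid

m is letter #13 and maps to 32: an offset of 19. Each letter is replaced by its alphabet position (a=1..z=26) + 19.
Reversing it on 41.20.31.28.23: 41→(41−19)÷1=22=v, 20→(20−19)÷1=1=a, 31→(31−19)÷1=12=l, 28→(28−19)÷1=9=i, 23→(23−19)÷1=4=d.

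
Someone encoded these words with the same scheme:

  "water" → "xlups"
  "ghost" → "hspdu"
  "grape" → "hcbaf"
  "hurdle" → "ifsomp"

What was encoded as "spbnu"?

Shifts by position in water: pos 0: w→x (+1), pos 1: a→l (+11), pos 2: t→u (+1), pos 3: e→p (+11) — repeating every 2. A repeating key of period 2 is used — shifts +1, +11 over and over.
Decoding spbnu: s−1=r, p−11=e, b−1=a, n−11=c, u−1=t.

react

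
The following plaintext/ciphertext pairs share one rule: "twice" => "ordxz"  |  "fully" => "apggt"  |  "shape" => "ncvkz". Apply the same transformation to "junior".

Compare letters: t→o is +21, w→r is +21, i→d is +21 — a constant shift. This is a Caesar cipher with shift 21.
Applying it to junior: j+21=e, u+21=p, n+21=i, i+21=d, o+21=j, r+21=m.

epidjm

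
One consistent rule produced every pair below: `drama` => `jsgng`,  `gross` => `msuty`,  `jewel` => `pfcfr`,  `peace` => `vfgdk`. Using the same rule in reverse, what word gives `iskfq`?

Shifts by position in drama: pos 0: d→j (+6), pos 1: r→s (+1), pos 2: a→g (+6), pos 3: m→n (+1) — repeating every 2. It's a Vigenère-style cipher with numeric key [6,1]: position i shifts by key[i mod 2].
Undoing it on iskfq: i−6=c, s−1=r, k−6=e, f−1=e, q−6=k.

creek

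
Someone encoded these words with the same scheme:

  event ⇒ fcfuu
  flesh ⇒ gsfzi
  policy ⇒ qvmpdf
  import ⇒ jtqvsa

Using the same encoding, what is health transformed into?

Shifts by position in event: pos 0: e→f (+1), pos 1: v→c (+7), pos 2: e→f (+1), pos 3: n→u (+7) — repeating every 2. The shifts repeat in a cycle of length 2: positions 0,1,… shift by +1, +7, then the pattern repeats.
On health: h+1=i, e+7=l, a+1=b, l+7=s, t+1=u, h+7=o.

ilbsuo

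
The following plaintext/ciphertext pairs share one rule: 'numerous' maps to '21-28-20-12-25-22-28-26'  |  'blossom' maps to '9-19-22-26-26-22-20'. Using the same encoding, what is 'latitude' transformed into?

n is letter #14 and maps to 21: an offset of 7. Letters become their 1-based position plus 7 (so a→8, b→9, …).
Applying it to latitude: l=12→19, a=1→8, t=20→27, i=9→16, t=20→27, u=21→28, d=4→11, e=5→12.

19-8-27-16-27-28-11-12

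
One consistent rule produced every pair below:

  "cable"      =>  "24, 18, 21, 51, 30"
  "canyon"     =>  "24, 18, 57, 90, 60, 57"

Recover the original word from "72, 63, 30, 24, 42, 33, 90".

specify

The formula is n = 3×(alphabet index, a=1) + 15.
Decoding 72, 63, 30, 24, 42, 33, 90: 72→(72−15)÷3=19=s, 63→(63−15)÷3=16=p, 30→(30−15)÷3=5=e, 24→(24−15)÷3=3=c, 42→(42−15)÷3=9=i, 33→(33−15)÷3=6=f, 90→(90−15)÷3=25=y.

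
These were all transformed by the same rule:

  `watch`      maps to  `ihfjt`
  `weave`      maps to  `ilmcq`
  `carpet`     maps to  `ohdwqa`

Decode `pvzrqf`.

Shifts by position in watch: pos 0: w→i (+12), pos 1: a→h (+7), pos 2: t→f (+12), pos 3: c→j (+7) — repeating every 2. It's a Vigenère-style cipher with numeric key [12,7]: position i shifts by key[i mod 2].
Undoing it on pvzrqf: p−12=d, v−7=o, z−12=n, r−7=k, q−12=e, f−7=y.

donkey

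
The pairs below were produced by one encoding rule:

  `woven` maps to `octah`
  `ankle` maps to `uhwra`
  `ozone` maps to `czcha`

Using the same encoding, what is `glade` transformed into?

qrufa

w(22)→o(14) and o(14)→c(2) fit y≡21x+20 (mod 26); the inverse of 21 mod 26 is 5. Treating letters as 0–25, the rule is x ↦ 21x + 20 (mod 26).
On glade: g(6)→21·6+20≡16=q; l(11)→21·11+20≡17=r; a(0)→21·0+20≡20=u; d(3)→21·3+20≡5=f; e(4)→21·4+20≡0=a (all mod 26).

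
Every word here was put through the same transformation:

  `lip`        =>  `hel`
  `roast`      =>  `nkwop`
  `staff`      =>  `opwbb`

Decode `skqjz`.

Compare letters: l→h is +22, i→e is +22, p→l is +22 — a constant shift. This is a Caesar cipher with shift 22.
Reversing it on skqjz: s−22=w, k−22=o, q−22=u, j−22=n, z−22=d.

wound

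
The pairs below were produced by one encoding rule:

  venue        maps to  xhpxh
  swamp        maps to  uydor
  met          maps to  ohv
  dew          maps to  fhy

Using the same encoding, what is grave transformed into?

itdxh

The shift depends on letter class: consonant v→x is +2, but vowel e→h is +3. Vowels shift forward by 3 and consonants shift forward by 2.
On grave: g(cons)+2=i, r(cons)+2=t, a(vowel)+3=d, v(cons)+2=x, e(vowel)+3=h.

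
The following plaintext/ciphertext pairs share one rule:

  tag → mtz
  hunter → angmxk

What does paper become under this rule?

itixk

Compare letters: t→m is +19, a→t is +19, g→z is +19 — a constant shift. Every letter moves 19 places later in the alphabet, wrapping around z→a.
Applying it to paper: p+19=i, a+19=t, p+19=i, e+19=x, r+19=k.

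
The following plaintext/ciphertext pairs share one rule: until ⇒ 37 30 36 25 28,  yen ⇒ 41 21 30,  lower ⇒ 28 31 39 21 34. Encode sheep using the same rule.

Each letter is replaced by its alphabet position (a=1..z=26) + 16.
For sheep: s=19→35, h=8→24, e=5→21, e=5→21, p=16→32.

35 24 21 21 32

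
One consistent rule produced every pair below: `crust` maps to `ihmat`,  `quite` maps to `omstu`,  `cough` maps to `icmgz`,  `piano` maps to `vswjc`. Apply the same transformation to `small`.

aqwxx

c(2)→i(8) and r(17)→h(7) fit y≡19x+22 (mod 26); the inverse of 19 mod 26 is 11. Each letter's alphabet position (a=0..z=25) is mapped through 19·x+22 mod 26 — an affine cipher.
Applying it to small: s(18)→19·18+22≡0=a; m(12)→19·12+22≡16=q; a(0)→19·0+22≡22=w; l(11)→19·11+22≡23=x; l(11)→19·11+22≡23=x (all mod 26).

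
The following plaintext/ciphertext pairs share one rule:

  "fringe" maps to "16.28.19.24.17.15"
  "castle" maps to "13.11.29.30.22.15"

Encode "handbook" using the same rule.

18.11.24.14.12.25.25.21

f is letter #6 and maps to 16: an offset of 10. The number is (letter's place in the alphabet, a=1) + 10.
On handbook: h=8→18, a=1→11, n=14→24, d=4→14, b=2→12, o=15→25, o=15→25, k=11→21.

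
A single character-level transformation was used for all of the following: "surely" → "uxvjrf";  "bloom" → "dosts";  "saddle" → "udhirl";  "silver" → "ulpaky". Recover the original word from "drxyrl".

In surely: s→u is +2, u→x is +3, r→v is +4, e→j is +5 — the shift increases by 1 each position. Each letter shifts forward by (position + 2), i.e. 2, 3, 4, … — the shift grows by one for each successive letter.
Reversing it on drxyrl: d−2=b, r−3=o, x−4=t, y−5=t, r−6=l, l−7=e.

bottle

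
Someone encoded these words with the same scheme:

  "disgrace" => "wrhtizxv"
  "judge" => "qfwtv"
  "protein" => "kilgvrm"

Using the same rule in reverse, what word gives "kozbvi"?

Each pair mirrors across the alphabet (d↔w, i↔r, s↔h): positions sum to 25. This is the alphabet-reversal cipher (Atbash): a becomes z, b becomes y, etc.
Reversing it on kozbvi: k↔p, o↔l, z↔a, b↔y, v↔e, i↔r.

player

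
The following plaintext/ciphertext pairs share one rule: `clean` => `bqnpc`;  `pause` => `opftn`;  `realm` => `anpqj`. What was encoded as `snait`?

herbs

This is an affine cipher: with a=0,…,z=25, each position x becomes (19x+15) mod 26.
Undoing it on snait: s(18)→11·(18−15)≡7=h; n(13)→11·(13−15)≡4=e; a(0)→11·(0−15)≡17=r; i(8)→11·(8−15)≡1=b; t(19)→11·(19−15)≡18=s (all mod 26).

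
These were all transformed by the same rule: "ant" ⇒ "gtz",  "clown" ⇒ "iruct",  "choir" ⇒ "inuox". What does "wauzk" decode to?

Compare letters: a→g is +6, n→t is +6, t→z is +6 — a constant shift. Every letter moves 6 places later in the alphabet, wrapping around z→a.
Undoing it on wauzk: w−6=q, a−6=u, u−6=o, z−6=t, k−6=e.

quote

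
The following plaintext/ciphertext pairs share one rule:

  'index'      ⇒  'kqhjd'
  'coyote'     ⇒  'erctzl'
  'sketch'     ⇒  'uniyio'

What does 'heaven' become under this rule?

jheaku

In index: i→k is +2, n→q is +3, d→h is +4, e→j is +5 — the shift increases by 1 each position. Letter i (0-indexed) is shifted by i+2, so successive shifts are 2, 3, 4, ….
For heaven: h+2=j, e+3=h, a+4=e, v+5=a, e+6=k, n+7=u.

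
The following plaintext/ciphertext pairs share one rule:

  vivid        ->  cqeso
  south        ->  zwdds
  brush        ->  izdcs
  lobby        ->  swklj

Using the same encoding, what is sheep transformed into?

In vivid: v→c is +7, i→q is +8, v→e is +9, i→s is +10 — the shift increases by 1 each position. Letter i (0-indexed) is shifted by i+7, so successive shifts are 7, 8, 9, ….
Applying it to sheep: s+7=z, h+8=p, e+9=n, e+10=o, p+11=a.

zpnoa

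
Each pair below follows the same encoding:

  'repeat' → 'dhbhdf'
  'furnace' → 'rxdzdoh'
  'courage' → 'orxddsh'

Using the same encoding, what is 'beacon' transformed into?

nhdorz

The rule splits by letter class: vowels +3, consonants +12.
For beacon: b(cons)+12=n, e(vowel)+3=h, a(vowel)+3=d, c(cons)+12=o, o(vowel)+3=r, n(cons)+12=z.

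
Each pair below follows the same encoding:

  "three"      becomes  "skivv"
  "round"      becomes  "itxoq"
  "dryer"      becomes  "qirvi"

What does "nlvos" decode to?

scent

t(19)→s(18) and h(7)→k(10) fit y≡5x+1 (mod 26); the inverse of 5 mod 26 is 21. Treating letters as 0–25, the rule is x ↦ 5x + 1 (mod 26).
Undoing it on nlvos: n(13)→21·(13−1)≡18=s; l(11)→21·(11−1)≡2=c; v(21)→21·(21−1)≡4=e; o(14)→21·(14−1)≡13=n; s(18)→21·(18−1)≡19=t (all mod 26).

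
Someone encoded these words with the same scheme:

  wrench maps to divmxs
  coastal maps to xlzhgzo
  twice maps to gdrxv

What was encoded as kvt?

peg

Each pair mirrors across the alphabet (w↔d, r↔i, e↔v): positions sum to 25. Letters are reflected about the middle of the alphabet (position → 25−position): Atbash.
Decoding kvt: k↔p, v↔e, t↔g.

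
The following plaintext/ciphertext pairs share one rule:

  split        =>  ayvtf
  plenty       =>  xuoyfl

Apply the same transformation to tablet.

bjlwqg

In split: s→a is +8, p→y is +9, l→v is +10, i→t is +11 — the shift increases by 1 each position. Each letter shifts forward by (position + 8), i.e. 8, 9, 10, … — the shift grows by one for each successive letter.
For tablet: t+8=b, a+9=j, b+10=l, l+11=w, e+12=q, t+13=g.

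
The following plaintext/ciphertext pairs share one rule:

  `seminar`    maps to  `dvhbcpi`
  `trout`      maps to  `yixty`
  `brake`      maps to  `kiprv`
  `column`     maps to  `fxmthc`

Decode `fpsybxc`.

caption

s(18)→d(3) and e(4)→v(21) fit y≡21x+15 (mod 26); the inverse of 21 mod 26 is 5. Each letter's alphabet position (a=0..z=25) is mapped through 21·x+15 mod 26 — an affine cipher.
Decoding fpsybxc: f(5)→5·(5−15)≡2=c; p(15)→5·(15−15)≡0=a; s(18)→5·(18−15)≡15=p; y(24)→5·(24−15)≡19=t; b(1)→5·(1−15)≡8=i; x(23)→5·(23−15)≡14=o; c(2)→5·(2−15)≡13=n (all mod 26).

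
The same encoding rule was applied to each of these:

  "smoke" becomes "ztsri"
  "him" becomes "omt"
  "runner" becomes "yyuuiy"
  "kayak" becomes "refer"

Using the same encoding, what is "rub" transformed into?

yyi

Two shifts are in play — +4 for a/e/i/o/u, +7 for every other letter.
On rub: r(cons)+7=y, u(vowel)+4=y, b(cons)+7=i.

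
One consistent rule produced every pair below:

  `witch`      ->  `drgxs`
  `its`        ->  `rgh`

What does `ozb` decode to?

lay

Each pair mirrors across the alphabet (w↔d, i↔r, t↔g): positions sum to 25. This is the alphabet-reversal cipher (Atbash): a becomes z, b becomes y, etc.
Reversing it on ozb: o↔l, z↔a, b↔y.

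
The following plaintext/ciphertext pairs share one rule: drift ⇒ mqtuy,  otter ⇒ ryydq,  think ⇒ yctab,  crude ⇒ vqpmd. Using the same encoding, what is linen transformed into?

stada

This is an affine cipher: with a=0,…,z=25, each position x becomes (17x+13) mod 26.
Applying it to linen: l(11)→17·11+13≡18=s; i(8)→17·8+13≡19=t; n(13)→17·13+13≡0=a; e(4)→17·4+13≡3=d; n(13)→17·13+13≡0=a (all mod 26).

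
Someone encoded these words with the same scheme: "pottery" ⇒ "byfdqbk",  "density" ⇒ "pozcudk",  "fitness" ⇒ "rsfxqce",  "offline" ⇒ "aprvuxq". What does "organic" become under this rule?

abskzso

It's a Vigenère-style cipher with numeric key [12,10]: position i shifts by key[i mod 2].
For organic: o+12=a, r+10=b, g+12=s, a+10=k, n+12=z, i+10=s, c+12=o.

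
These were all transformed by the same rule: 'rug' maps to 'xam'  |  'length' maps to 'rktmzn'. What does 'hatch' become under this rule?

Compare letters: r→x is +6, u→a is +6, g→m is +6 — a constant shift. Each letter is shifted forward by 6 in the alphabet (a Caesar shift of +6).
Applying it to hatch: h+6=n, a+6=g, t+6=z, c+6=i, h+6=n.

ngzin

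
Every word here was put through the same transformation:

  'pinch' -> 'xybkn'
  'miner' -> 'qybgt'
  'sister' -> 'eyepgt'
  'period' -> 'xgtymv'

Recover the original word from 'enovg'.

p(15)→x(23) and i(8)→y(24) fit y≡11x+14 (mod 26); the inverse of 11 mod 26 is 19. Treating letters as 0–25, the rule is x ↦ 11x + 14 (mod 26).
Reversing it on enovg: e(4)→19·(4−14)≡18=s; n(13)→19·(13−14)≡7=h; o(14)→19·(14−14)≡0=a; v(21)→19·(21−14)≡3=d; g(6)→19·(6−14)≡4=e (all mod 26).

shade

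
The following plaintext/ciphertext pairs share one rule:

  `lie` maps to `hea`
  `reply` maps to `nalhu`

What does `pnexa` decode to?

tribe

Compare letters: l→h is +22, i→e is +22, e→a is +22 — a constant shift. Every letter moves 22 places later in the alphabet, wrapping around z→a.
Reversing it on pnexa: p−22=t, n−22=r, e−22=i, x−22=b, a−22=e.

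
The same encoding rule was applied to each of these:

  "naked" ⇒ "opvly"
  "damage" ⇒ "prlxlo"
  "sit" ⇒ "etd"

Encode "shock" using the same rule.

vnzsd

The output letters match the input read backwards, each shifted +11: naked reversed is dekan. The word is reversed, then every letter is shifted forward by 11.
For shock: reverse → kcohs; then shift: k+11=v, c+11=n, o+11=z, h+11=s, s+11=d.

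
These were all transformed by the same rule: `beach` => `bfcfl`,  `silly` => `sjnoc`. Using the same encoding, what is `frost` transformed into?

fsqvx

In beach: b→b is +0, e→f is +1, a→c is +2, c→f is +3 — the shift increases by 1 each position. Letter i (0-indexed) is shifted by i+0, so successive shifts are 0, 1, 2, ….
On frost: f+0=f, r+1=s, o+2=q, s+3=v, t+4=x.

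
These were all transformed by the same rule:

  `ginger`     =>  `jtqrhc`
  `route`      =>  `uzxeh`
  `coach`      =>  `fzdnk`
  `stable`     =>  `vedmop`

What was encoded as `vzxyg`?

Shifts by position in ginger: pos 0: g→j (+3), pos 1: i→t (+11), pos 2: n→q (+3), pos 3: g→r (+11) — repeating every 2. It's a Vigenère-style cipher with numeric key [3,11]: position i shifts by key[i mod 2].
Reversing it on vzxyg: v−3=s, z−11=o, x−3=u, y−11=n, g−3=d.

sound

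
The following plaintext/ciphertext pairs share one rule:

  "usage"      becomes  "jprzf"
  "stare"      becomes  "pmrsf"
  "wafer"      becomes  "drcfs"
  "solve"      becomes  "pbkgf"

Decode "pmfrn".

steak

u(20)→j(9) and s(18)→p(15) fit y≡23x+17 (mod 26); the inverse of 23 mod 26 is 17. Each letter's alphabet position (a=0..z=25) is mapped through 23·x+17 mod 26 — an affine cipher.
Undoing it on pmfrn: p(15)→17·(15−17)≡18=s; m(12)→17·(12−17)≡19=t; f(5)→17·(5−17)≡4=e; r(17)→17·(17−17)≡0=a; n(13)→17·(13−17)≡10=k (all mod 26).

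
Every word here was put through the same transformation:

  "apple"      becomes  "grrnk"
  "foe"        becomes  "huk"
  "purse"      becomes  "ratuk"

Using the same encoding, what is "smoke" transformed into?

The shift depends on letter class: consonant p→r is +2, but vowel a→g is +6. Vowels shift forward by 6 and consonants shift forward by 2.
For smoke: s(cons)+2=u, m(cons)+2=o, o(vowel)+6=u, k(cons)+2=m, e(vowel)+6=k.

uoumk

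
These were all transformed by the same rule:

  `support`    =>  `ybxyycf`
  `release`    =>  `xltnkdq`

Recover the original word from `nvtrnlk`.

In support: s→y is +6, u→b is +7, p→x is +8, p→y is +9 — the shift increases by 1 each position. The shift increases by 1 at each position, starting from +6: 6, 7, 8, ….
Reversing it on nvtrnlk: n−6=h, v−7=o, t−8=l, r−9=i, n−10=d, l−11=a, k−12=y.

holiday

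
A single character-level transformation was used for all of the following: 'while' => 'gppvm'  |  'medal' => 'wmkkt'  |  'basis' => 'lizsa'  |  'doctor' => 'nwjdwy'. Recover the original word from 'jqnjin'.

zigzag

The shifts repeat in a cycle of length 3: positions 0,1,… shift by +10, +8, +7, then the pattern repeats.
Undoing it on jqnjin: j−10=z, q−8=i, n−7=g, j−10=z, i−8=a, n−7=g.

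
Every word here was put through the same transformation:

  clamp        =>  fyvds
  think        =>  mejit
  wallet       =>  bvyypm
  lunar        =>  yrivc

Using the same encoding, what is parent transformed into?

c(2)→f(5) and l(11)→y(24) fit y≡5x+21 (mod 26); the inverse of 5 mod 26 is 21. Treating letters as 0–25, the rule is x ↦ 5x + 21 (mod 26).
On parent: p(15)→5·15+21≡18=s; a(0)→5·0+21≡21=v; r(17)→5·17+21≡2=c; e(4)→5·4+21≡15=p; n(13)→5·13+21≡8=i; t(19)→5·19+21≡12=m (all mod 26).

svcpim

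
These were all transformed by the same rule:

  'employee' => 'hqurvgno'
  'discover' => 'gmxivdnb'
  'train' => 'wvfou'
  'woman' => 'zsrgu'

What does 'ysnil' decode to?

In employee: e→h is +3, m→q is +4, p→u is +5, l→r is +6 — the shift increases by 1 each position. Letter i (0-indexed) is shifted by i+3, so successive shifts are 3, 4, 5, ….
Decoding ysnil: y−3=v, s−4=o, n−5=i, i−6=c, l−7=e.

voice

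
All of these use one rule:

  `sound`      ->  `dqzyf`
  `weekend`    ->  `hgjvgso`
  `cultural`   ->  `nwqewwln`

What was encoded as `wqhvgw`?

Shifts by position in sound: pos 0: s→d (+11), pos 1: o→q (+2), pos 2: u→z (+5), pos 3: n→y (+11), pos 4: d→f (+2) — repeating every 3. The shifts repeat in a cycle of length 3: positions 0,1,… shift by +11, +2, +5, then the pattern repeats.
Reversing it on wqhvgw: w−11=l, q−2=o, h−5=c, v−11=k, g−2=e, w−5=r.

locker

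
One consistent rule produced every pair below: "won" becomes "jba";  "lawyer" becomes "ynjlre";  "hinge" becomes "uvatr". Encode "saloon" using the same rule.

fnybba

It's a constant shift of +13 (ROT13).
Applying it to saloon: s+13=f, a+13=n, l+13=y, o+13=b, o+13=b, n+13=a.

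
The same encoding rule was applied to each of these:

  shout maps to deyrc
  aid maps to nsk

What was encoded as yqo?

ego

Read the word backwards and shift each letter +10.
Reversing it on yqo: shift back: y−10=o, q−10=g, o−10=e → oge; then reverse → ego.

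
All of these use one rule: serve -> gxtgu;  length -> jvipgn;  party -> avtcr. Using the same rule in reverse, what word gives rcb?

The output letters match the input read backwards, each shifted +2: serve reversed is evres. Two steps: reverse the string, then apply a Caesar shift of +2.
Undoing it on rcb: shift back: r−2=p, c−2=a, b−2=z → paz; then reverse → zap.

zap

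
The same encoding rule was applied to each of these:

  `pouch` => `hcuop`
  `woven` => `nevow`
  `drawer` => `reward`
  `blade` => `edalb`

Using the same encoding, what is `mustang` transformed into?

gnatsum

It's just the letters in reverse order.
For mustang: reverse → gnatsum.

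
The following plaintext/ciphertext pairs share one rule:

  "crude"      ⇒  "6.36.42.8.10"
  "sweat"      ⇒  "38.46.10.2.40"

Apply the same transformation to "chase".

6.16.2.38.10

c(#3)→6 and r(#18)→36: differences scale by 2, so n = 2·pos + 0. Each letter becomes 2×(its alphabet position, a=1..z=26).
Applying it to chase: c=3→6, h=8→16, a=1→2, s=19→38, e=5→10.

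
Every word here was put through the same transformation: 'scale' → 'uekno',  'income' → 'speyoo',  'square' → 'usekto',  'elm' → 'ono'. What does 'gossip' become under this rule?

The rule splits by letter class: vowels +10, consonants +2.
Applying it to gossip: g(cons)+2=i, o(vowel)+10=y, s(cons)+2=u, s(cons)+2=u, i(vowel)+10=s, p(cons)+2=r.

iyuusr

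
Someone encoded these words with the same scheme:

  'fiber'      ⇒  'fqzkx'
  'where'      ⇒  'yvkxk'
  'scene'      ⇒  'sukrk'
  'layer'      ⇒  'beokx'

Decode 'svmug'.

f(5)→f(5) and i(8)→q(16) fit y≡21x+4 (mod 26); the inverse of 21 mod 26 is 5. Each letter's alphabet position (a=0..z=25) is mapped through 21·x+4 mod 26 — an affine cipher.
Reversing it on svmug: s(18)→5·(18−4)≡18=s; v(21)→5·(21−4)≡7=h; m(12)→5·(12−4)≡14=o; u(20)→5·(20−4)≡2=c; g(6)→5·(6−4)≡10=k (all mod 26).

shock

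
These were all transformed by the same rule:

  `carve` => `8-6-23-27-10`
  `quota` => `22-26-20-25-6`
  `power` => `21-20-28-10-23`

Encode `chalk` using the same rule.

c is letter #3 and maps to 8: an offset of 5. The number is (letter's place in the alphabet, a=1) + 5.
For chalk: c=3→8, h=8→13, a=1→6, l=12→17, k=11→16.

8-13-6-17-16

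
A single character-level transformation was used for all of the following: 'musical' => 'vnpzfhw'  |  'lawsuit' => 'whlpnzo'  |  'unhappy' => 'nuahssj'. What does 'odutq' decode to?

tenor

m(12)→v(21) and u(20)→n(13) fit y≡25x+7 (mod 26); the inverse of 25 mod 26 is 25. Treating letters as 0–25, the rule is x ↦ 25x + 7 (mod 26).
Decoding odutq: o(14)→25·(14−7)≡19=t; d(3)→25·(3−7)≡4=e; u(20)→25·(20−7)≡13=n; t(19)→25·(19−7)≡14=o; q(16)→25·(16−7)≡17=r (all mod 26).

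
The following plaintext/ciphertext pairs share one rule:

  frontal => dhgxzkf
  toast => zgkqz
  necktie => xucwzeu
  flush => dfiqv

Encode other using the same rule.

gzvuh

f(5)→d(3) and r(17)→h(7) fit y≡9x+10 (mod 26); the inverse of 9 mod 26 is 3. This is an affine cipher: with a=0,…,z=25, each position x becomes (9x+10) mod 26.
For other: o(14)→9·14+10≡6=g; t(19)→9·19+10≡25=z; h(7)→9·7+10≡21=v; e(4)→9·4+10≡20=u; r(17)→9·17+10≡7=h (all mod 26).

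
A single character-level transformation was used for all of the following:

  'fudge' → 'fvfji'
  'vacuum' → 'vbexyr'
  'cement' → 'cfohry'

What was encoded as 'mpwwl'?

mouth

In fudge: f→f is +0, u→v is +1, d→f is +2, g→j is +3 — the shift increases by 1 each position. Each letter shifts forward by its position index (0, 1, 2, …) — the shift grows by one for each successive letter.
Decoding mpwwl: m−0=m, p−1=o, w−2=u, w−3=t, l−4=h.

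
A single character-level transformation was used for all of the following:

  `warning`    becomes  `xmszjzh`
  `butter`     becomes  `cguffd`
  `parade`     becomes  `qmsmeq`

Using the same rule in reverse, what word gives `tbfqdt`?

speech

A repeating key of period 2 is used — shifts +1, +12 over and over.
Reversing it on tbfqdt: t−1=s, b−12=p, f−1=e, q−12=e, d−1=c, t−12=h.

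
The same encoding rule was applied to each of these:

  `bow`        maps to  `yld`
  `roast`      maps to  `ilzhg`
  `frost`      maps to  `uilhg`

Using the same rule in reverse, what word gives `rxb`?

icy

Each letter is replaced by its mirror in the alphabet: a↔z, b↔y, c↔x, and so on (the Atbash cipher).
Undoing it on rxb: r↔i, x↔c, b↔y.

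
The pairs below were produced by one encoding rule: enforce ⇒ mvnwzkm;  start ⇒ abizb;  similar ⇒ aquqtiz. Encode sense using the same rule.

amvam

Compare letters: e→m is +8, n→v is +8, f→n is +8 — a constant shift. This is a Caesar cipher with shift 8.
For sense: s+8=a, e+8=m, n+8=v, s+8=a, e+8=m.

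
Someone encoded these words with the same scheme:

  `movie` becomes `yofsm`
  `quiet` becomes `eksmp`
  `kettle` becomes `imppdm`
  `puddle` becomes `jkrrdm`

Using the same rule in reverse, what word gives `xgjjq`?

m(12)→y(24) and o(14)→o(14) fit y≡21x+6 (mod 26); the inverse of 21 mod 26 is 5. Each letter's alphabet position (a=0..z=25) is mapped through 21·x+6 mod 26 — an affine cipher.
Decoding xgjjq: x(23)→5·(23−6)≡7=h; g(6)→5·(6−6)≡0=a; j(9)→5·(9−6)≡15=p; j(9)→5·(9−6)≡15=p; q(16)→5·(16−6)≡24=y (all mod 26).

happy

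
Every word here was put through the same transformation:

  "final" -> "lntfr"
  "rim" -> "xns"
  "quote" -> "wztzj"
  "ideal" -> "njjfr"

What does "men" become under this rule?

sjt

The shift depends on letter class: consonant f→l is +6, but vowel i→n is +5. The rule splits by letter class: vowels +5, consonants +6.
On men: m(cons)+6=s, e(vowel)+5=j, n(cons)+6=t.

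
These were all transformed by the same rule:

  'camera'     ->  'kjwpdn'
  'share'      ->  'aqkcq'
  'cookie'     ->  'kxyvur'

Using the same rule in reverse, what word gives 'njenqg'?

faucet

In camera: c→k is +8, a→j is +9, m→w is +10, e→p is +11 — the shift increases by 1 each position. The shift increases by 1 at each position, starting from +8: 8, 9, 10, ….
Decoding njenqg: n−8=f, j−9=a, e−10=u, n−11=c, q−12=e, g−13=t.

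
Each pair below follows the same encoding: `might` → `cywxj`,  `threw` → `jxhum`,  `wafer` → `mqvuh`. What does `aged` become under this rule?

Every letter moves 16 places later in the alphabet, wrapping around z→a.
On aged: a+16=q, g+16=w, e+16=u, d+16=t.

qwut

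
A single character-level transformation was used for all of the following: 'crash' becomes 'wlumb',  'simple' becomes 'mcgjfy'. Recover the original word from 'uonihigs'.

Compare letters: c→w is +20, r→l is +20, a→u is +20 — a constant shift. It's a constant shift of +20 (ROT20).
Decoding uonihigs: u−20=a, o−20=u, n−20=t, i−20=o, h−20=n, i−20=o, g−20=m, s−20=y.

autonomy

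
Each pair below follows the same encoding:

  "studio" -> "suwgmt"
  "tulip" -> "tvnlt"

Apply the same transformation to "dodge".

In studio: s→s is +0, t→u is +1, u→w is +2, d→g is +3 — the shift increases by 1 each position. Letter i (0-indexed) is shifted by i+0, so successive shifts are 0, 1, 2, ….
For dodge: d+0=d, o+1=p, d+2=f, g+3=j, e+4=i.

dpfji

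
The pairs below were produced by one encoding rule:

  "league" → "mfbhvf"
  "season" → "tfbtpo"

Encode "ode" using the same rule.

pef

Compare letters: l→m is +1, e→f is +1, a→b is +1 — a constant shift. This is a Caesar cipher with shift 1.
On ode: o+1=p, d+1=e, e+1=f.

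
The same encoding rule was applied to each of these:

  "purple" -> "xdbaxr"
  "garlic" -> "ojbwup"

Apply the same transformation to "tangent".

The shift increases by 1 at each position, starting from +8: 8, 9, 10, ….
For tangent: t+8=b, a+9=j, n+10=x, g+11=r, e+12=q, n+13=a, t+14=h.

bjxrqah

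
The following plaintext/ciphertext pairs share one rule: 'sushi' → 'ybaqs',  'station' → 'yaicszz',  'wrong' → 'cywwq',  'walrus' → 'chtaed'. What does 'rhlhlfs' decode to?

Each letter shifts forward by (position + 6), i.e. 6, 7, 8, … — the shift grows by one for each successive letter.
Reversing it on rhlhlfs: r−6=l, h−7=a, l−8=d, h−9=y, l−10=b, f−11=u, s−12=g.

ladybug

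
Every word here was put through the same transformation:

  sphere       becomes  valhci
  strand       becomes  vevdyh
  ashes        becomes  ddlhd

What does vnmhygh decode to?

science

Shifts by position in sphere: pos 0: s→v (+3), pos 1: p→a (+11), pos 2: h→l (+4), pos 3: e→h (+3), pos 4: r→c (+11), pos 5: e→i (+4) — repeating every 3. The shifts repeat in a cycle of length 3: positions 0,1,… shift by +3, +11, +4, then the pattern repeats.
Undoing it on vnmhygh: v−3=s, n−11=c, m−4=i, h−3=e, y−11=n, g−4=c, h−3=e.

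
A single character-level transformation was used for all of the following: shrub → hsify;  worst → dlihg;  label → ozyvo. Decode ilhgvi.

roster

Each pair mirrors across the alphabet (s↔h, h↔s, r↔i): positions sum to 25. Letters are reflected about the middle of the alphabet (position → 25−position): Atbash.
Decoding ilhgvi: i↔r, l↔o, h↔s, g↔t, v↔e, i↔r.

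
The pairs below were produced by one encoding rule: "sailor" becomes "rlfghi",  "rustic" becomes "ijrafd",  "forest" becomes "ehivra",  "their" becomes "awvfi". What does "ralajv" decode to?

Each letter's alphabet position (a=0..z=25) is mapped through 9·x+11 mod 26 — an affine cipher.
Decoding ralajv: r(17)→3·(17−11)≡18=s; a(0)→3·(0−11)≡19=t; l(11)→3·(11−11)≡0=a; a(0)→3·(0−11)≡19=t; j(9)→3·(9−11)≡20=u; v(21)→3·(21−11)≡4=e (all mod 26).

statue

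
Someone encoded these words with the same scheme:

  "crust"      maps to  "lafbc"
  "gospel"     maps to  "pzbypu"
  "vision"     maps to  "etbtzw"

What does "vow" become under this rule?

The shift depends on letter class: consonant c→l is +9, but vowel u→f is +11. Vowels shift forward by 11 and consonants shift forward by 9.
For vow: v(cons)+9=e, o(vowel)+11=z, w(cons)+9=f.

ezf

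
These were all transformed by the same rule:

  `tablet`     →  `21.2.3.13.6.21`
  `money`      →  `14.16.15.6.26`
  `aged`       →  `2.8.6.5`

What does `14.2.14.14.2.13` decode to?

mammal

t is letter #20 and maps to 21: an offset of 1. Letters become their 1-based position plus 1 (so a→2, b→3, …).
Reversing it on 14.2.14.14.2.13: 14→(14−1)÷1=13=m, 2→(2−1)÷1=1=a, 14→(14−1)÷1=13=m, 14→(14−1)÷1=13=m, 2→(2−1)÷1=1=a, 13→(13−1)÷1=12=l.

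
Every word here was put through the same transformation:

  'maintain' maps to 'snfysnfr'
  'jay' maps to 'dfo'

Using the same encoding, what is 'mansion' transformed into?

The output letters match the input read backwards, each shifted +5: maintain reversed is niatniam. Two steps: reverse the string, then apply a Caesar shift of +5.
Applying it to mansion: reverse → noisnam; then shift: n+5=s, o+5=t, i+5=n, s+5=x, n+5=s, a+5=f, m+5=r.

stnxsfr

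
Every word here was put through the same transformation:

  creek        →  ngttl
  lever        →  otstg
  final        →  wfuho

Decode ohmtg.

later

c(2)→n(13) and r(17)→g(6) fit y≡3x+7 (mod 26); the inverse of 3 mod 26 is 9. Each letter's alphabet position (a=0..z=25) is mapped through 3·x+7 mod 26 — an affine cipher.
Reversing it on ohmtg: o(14)→9·(14−7)≡11=l; h(7)→9·(7−7)≡0=a; m(12)→9·(12−7)≡19=t; t(19)→9·(19−7)≡4=e; g(6)→9·(6−7)≡17=r (all mod 26).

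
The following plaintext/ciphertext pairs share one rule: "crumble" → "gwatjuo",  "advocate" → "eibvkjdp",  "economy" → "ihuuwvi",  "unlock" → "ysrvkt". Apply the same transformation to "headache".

In crumble: c→g is +4, r→w is +5, u→a is +6, m→t is +7 — the shift increases by 1 each position. The shift increases by 1 at each position, starting from +4: 4, 5, 6, ….
Applying it to headache: h+4=l, e+5=j, a+6=g, d+7=k, a+8=i, c+9=l, h+10=r, e+11=p.

ljgkilrp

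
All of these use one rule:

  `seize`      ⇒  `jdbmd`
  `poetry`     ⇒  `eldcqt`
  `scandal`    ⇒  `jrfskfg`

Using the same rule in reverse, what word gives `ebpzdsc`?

s(18)→j(9) and e(4)→d(3) fit y≡19x+5 (mod 26); the inverse of 19 mod 26 is 11. Each letter's alphabet position (a=0..z=25) is mapped through 19·x+5 mod 26 — an affine cipher.
Undoing it on ebpzdsc: e(4)→11·(4−5)≡15=p; b(1)→11·(1−5)≡8=i; p(15)→11·(15−5)≡6=g; z(25)→11·(25−5)≡12=m; d(3)→11·(3−5)≡4=e; s(18)→11·(18−5)≡13=n; c(2)→11·(2−5)≡19=t (all mod 26).

pigment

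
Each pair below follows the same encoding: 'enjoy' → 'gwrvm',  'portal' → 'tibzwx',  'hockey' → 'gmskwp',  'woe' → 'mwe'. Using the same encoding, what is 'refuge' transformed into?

The output letters match the input read backwards, each shifted +8: enjoy reversed is yojne. Two steps: reverse the string, then apply a Caesar shift of +8.
For refuge: reverse → egufer; then shift: e+8=m, g+8=o, u+8=c, f+8=n, e+8=m, r+8=z.

mocnmz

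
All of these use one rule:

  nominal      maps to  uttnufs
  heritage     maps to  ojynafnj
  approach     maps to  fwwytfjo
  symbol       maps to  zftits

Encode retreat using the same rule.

The rule splits by letter class: vowels +5, consonants +7.
On retreat: r(cons)+7=y, e(vowel)+5=j, t(cons)+7=a, r(cons)+7=y, e(vowel)+5=j, a(vowel)+5=f, t(cons)+7=a.

yjayjfa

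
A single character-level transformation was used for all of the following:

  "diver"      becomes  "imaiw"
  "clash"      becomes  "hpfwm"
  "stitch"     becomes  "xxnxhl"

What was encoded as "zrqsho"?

Shifts by position in diver: pos 0: d→i (+5), pos 1: i→m (+4), pos 2: v→a (+5), pos 3: e→i (+4) — repeating every 2. The shifts repeat in a cycle of length 2: positions 0,1,… shift by +5, +4, then the pattern repeats.
Reversing it on zrqsho: z−5=u, r−4=n, q−5=l, s−4=o, h−5=c, o−4=k.

unlock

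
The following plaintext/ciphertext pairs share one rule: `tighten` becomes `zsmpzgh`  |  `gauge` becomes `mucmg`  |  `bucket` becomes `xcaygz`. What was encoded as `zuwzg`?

taste

t(19)→z(25) and i(8)→s(18) fit y≡3x+20 (mod 26); the inverse of 3 mod 26 is 9. Treating letters as 0–25, the rule is x ↦ 3x + 20 (mod 26).
Reversing it on zuwzg: z(25)→9·(25−20)≡19=t; u(20)→9·(20−20)≡0=a; w(22)→9·(22−20)≡18=s; z(25)→9·(25−20)≡19=t; g(6)→9·(6−20)≡4=e (all mod 26).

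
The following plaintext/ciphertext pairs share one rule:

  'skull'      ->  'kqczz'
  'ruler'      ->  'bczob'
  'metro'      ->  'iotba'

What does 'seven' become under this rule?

kolor

This is an affine cipher: with a=0,…,z=25, each position x becomes (9x+4) mod 26.
On seven: s(18)→9·18+4≡10=k; e(4)→9·4+4≡14=o; v(21)→9·21+4≡11=l; e(4)→9·4+4≡14=o; n(13)→9·13+4≡17=r (all mod 26).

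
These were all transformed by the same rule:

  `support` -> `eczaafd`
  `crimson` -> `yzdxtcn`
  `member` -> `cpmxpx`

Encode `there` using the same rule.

pcpse

The output letters match the input read backwards, each shifted +11: support reversed is troppus. Read the word backwards and shift each letter +11.
For there: reverse → ereht; then shift: e+11=p, r+11=c, e+11=p, h+11=s, t+11=e.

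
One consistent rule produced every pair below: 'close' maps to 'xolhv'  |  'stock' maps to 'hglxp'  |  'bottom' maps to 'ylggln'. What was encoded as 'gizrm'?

train

Letters are reflected about the middle of the alphabet (position → 25−position): Atbash.
Decoding gizrm: g↔t, i↔r, z↔a, r↔i, m↔n.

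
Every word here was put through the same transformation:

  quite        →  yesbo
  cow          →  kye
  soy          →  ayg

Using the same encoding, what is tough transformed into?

byeop

The shift depends on letter class: consonant q→y is +8, but vowel u→e is +10. Two shifts are in play — +10 for a/e/i/o/u, +8 for every other letter.
On tough: t(cons)+8=b, o(vowel)+10=y, u(vowel)+10=e, g(cons)+8=o, h(cons)+8=p.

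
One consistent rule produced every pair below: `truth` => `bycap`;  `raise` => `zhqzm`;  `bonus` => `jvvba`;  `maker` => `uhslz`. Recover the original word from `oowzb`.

It's a Vigenère-style cipher with numeric key [8,7]: position i shifts by key[i mod 2].
Undoing it on oowzb: o−8=g, o−7=h, w−8=o, z−7=s, b−8=t.

ghost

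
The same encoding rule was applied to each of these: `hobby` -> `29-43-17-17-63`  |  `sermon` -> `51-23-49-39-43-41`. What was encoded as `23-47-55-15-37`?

h(#8)→29 and o(#15)→43: differences scale by 2, so n = 2·pos + 13. With a=1..z=26, the number is 2·pos + 13.
Reversing it on 23-47-55-15-37: 23→(23−13)÷2=5=e, 47→(47−13)÷2=17=q, 55→(55−13)÷2=21=u, 15→(15−13)÷2=1=a, 37→(37−13)÷2=12=l.

equal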